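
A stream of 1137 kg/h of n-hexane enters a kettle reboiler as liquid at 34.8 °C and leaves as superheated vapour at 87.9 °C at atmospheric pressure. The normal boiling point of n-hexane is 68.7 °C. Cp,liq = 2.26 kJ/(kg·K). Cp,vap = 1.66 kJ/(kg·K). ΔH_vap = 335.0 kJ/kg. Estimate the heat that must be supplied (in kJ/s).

Q = 140 kJ/s

liquid 34.8→68.7 °C: 76.614 kJ/kg
vaporisation at 68.7 °C: 335 kJ/kg
vapour 68.7→87.9 °C: 31.872 kJ/kg
Δh = 76.614 + 335 + 31.872 = 443.49 kJ/kg
Q = ṁ·Δh = 1137 kg/h × 443.49 kJ/kg = 504240 kJ/h
|Q| = 140.07 kW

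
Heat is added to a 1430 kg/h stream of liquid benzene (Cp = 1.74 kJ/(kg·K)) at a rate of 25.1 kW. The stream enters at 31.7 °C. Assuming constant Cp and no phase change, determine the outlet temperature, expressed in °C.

Q = 25.1 kW = 90360 kJ/h
ΔT = Q/(ṁ·Cp) = 90360/(1430×1.74) = 36.315 K
T_out = 31.7 + 36.315 = 68.015 °C

T_out = 68.0 °C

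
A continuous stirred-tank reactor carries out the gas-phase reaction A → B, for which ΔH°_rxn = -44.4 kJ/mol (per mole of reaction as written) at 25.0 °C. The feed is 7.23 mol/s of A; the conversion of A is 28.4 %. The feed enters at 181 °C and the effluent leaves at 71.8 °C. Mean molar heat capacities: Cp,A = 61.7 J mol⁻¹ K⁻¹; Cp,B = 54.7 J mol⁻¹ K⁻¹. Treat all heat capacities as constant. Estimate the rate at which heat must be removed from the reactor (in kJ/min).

Q_out = 8430 kJ/min

Extent of reaction ξ = 0.284 × 7.23 = 2.0533 mol/s
Reaction term: ξ·ΔH°_rxn = 2.0533 × -44.4 = -91.167 kJ/s
Sensible, feed 181→25 °C: -69.59 kJ/s
Outlet flows (mol/s): A 5.1767, B 2.0533
Sensible, products 25→71.8 °C: 20.204 kJ/s
Q = ΔH = -140.55 kJ/s = -140.55 kW
Heat removed = 8433.2 kJ/min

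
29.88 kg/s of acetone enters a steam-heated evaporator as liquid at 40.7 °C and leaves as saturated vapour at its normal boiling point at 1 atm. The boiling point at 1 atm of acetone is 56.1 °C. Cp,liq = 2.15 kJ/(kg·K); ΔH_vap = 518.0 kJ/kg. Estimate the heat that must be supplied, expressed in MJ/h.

Q = 59300 MJ/h

liquid 40.7→56.1 °C: 33.11 kJ/kg
vaporisation at 56.1 °C: 518 kJ/kg
Δh = 33.11 + 518 = 551.11 kJ/kg
Q = ṁ·Δh = 29.88 kg/s × 551.11 kJ/kg = 16467 kJ/s
|Q| = 16467 kW = 59282 MJ/h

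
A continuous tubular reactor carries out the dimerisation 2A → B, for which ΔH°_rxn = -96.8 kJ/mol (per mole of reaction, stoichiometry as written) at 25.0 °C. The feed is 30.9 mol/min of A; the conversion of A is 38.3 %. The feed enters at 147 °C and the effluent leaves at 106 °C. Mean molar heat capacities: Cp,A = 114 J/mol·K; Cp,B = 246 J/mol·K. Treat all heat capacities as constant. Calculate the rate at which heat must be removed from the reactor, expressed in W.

Extent of reaction ξ = 0.383 × 30.9 / 2 = 5.9173 mol/min
Reaction term: ξ·ΔH°_rxn = 5.9173 × -96.8 = -572.8 kJ/min
Sensible, feed 147→25 °C: -429.76 kJ/min
Outlet flows (mol/min): A 19.065, B 5.9173
Sensible, products 25→106 °C: 293.96 kJ/min
Q = ΔH = -708.6 kJ/min = -11.81 kW
Heat removed = 11810 W

Q_out = 11800 W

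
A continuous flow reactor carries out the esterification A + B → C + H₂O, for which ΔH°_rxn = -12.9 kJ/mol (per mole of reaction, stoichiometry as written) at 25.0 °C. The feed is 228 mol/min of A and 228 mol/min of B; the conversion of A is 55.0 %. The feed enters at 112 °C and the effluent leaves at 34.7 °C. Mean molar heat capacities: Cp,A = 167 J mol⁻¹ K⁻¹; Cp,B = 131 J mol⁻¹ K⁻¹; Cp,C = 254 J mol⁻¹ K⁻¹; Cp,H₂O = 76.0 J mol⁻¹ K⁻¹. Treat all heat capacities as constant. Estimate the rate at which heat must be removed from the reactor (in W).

Q_out = 114000 W

Extent of reaction ξ = 0.550 × 228 = 125.4 mol/min
Reaction term: ξ·ΔH°_rxn = 125.4 × -12.9 = -1617.7 kJ/min
Sensible, feed 112→25 °C: -5911.1 kJ/min
Outlet flows (mol/min): A 102.6, B 102.6, C 125.4, H₂O 125.4
Sensible, products 25→34.7 °C: 697.98 kJ/min
Q = ΔH = -6830.8 kJ/min = -113.85 kW
Heat removed = 113850 W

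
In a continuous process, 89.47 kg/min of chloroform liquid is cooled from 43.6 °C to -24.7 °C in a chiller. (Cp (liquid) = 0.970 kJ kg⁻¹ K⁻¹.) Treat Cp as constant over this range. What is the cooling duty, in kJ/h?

Q_c = 356000 kJ/h

Q = ṁ·Cp·ΔT = 89.47 × 0.970 × (-24.7 − 43.6) = -5927.5 kJ/min
Converting: 5927.5 / 60 s = 98.791 kW
Cooling duty = 355650 kJ/h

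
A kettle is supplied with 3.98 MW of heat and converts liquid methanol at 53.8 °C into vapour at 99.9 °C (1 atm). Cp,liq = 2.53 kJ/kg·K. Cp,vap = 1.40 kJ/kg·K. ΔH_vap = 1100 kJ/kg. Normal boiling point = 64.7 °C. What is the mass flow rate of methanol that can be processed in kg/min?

Δh = 2.53×(64.7−53.8) + 1100 + 1.40×(99.9−64.7) = 1176.9 kJ/kg
Q = 3.98 MW = 3980 kJ/s = 238800 kJ/min
ṁ = Q/Δh = 238800 / 1176.9 = 202.91 kg/min

ṁ = 203 kg/min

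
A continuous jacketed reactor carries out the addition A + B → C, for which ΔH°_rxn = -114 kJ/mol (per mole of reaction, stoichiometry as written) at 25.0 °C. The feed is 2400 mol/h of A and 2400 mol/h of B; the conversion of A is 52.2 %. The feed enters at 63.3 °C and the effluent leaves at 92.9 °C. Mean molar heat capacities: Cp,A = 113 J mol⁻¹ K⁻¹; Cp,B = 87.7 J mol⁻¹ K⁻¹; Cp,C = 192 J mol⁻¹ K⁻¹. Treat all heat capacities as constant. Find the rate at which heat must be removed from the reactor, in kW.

Q_out = 35.9 kW

Extent of reaction ξ = 0.522 × 2400 = 1252.8 mol/h
Reaction term: ξ·ΔH°_rxn = 1252.8 × -114 = -142820 kJ/h
Sensible, feed 63.3→25 °C: -18448 kJ/h
Outlet flows (mol/h): A 1147.2, B 1147.2, C 1252.8
Sensible, products 25→92.9 °C: 31966 kJ/h
Q = ΔH = -129300 kJ/h = -35.917 kW
Heat removed = 35.917 kW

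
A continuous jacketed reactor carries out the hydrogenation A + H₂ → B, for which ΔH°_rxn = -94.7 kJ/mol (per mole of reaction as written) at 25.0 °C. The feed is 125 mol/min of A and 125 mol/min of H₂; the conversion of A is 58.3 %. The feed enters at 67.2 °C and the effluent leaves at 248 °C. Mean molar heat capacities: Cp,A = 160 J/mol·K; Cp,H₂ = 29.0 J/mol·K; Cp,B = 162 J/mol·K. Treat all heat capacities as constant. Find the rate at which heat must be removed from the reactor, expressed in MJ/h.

Q_out = 184 MJ/h

Extent of reaction ξ = 0.583 × 125 = 72.875 mol/min
Reaction term: ξ·ΔH°_rxn = 72.875 × -94.7 = -6901.3 kJ/min
Sensible, feed 67.2→25 °C: -996.98 kJ/min
Outlet flows (mol/min): A 52.125, H₂ 52.125, B 72.875
Sensible, products 25→248 °C: 4829.6 kJ/min
Q = ΔH = -3068.6 kJ/min = -51.144 kW
Heat removed = 184.12 MJ/h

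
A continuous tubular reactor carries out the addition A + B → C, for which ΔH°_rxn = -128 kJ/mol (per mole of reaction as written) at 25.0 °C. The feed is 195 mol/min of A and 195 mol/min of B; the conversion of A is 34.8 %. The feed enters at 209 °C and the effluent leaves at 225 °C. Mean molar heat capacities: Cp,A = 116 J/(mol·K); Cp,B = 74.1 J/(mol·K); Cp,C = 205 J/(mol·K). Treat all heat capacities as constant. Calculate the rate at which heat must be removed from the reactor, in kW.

Extent of reaction ξ = 0.348 × 195 = 67.86 mol/min
Reaction term: ξ·ΔH°_rxn = 67.86 × -128 = -8686.1 kJ/min
Sensible, feed 209→25 °C: -6820.8 kJ/min
Outlet flows (mol/min): A 127.14, B 127.14, C 67.86
Sensible, products 25→225 °C: 7616.1 kJ/min
Q = ΔH = -7890.7 kJ/min = -131.51 kW
Heat removed = 131.51 kW

Q_out = 132 kW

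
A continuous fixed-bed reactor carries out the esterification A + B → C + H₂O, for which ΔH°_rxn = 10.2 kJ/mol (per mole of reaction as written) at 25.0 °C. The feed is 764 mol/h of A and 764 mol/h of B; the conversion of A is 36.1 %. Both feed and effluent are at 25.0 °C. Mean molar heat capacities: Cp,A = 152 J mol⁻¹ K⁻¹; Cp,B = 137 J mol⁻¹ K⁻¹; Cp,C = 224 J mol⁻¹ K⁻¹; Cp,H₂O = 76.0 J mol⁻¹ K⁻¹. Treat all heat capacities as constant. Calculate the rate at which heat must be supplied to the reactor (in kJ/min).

Extent of reaction ξ = 0.361 × 764 = 275.8 mol/h
Reaction term: ξ·ΔH°_rxn = 275.8 × 10.2 = 2813.2 kJ/h
Q = ΔH = 2813.2 kJ/h = 0.78144 kW
Heat supplied = 46.887 kJ/min

Q_in = 46.9 kJ/min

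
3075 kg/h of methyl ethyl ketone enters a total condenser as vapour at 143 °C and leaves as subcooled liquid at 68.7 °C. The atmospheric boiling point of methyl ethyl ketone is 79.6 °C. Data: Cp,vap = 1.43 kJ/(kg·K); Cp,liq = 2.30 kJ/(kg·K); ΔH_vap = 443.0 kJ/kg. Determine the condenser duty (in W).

vapour 143→79.6 °C: -90.662 kJ/kg
condensation at 79.6 °C: -443 kJ/kg
liquid 79.6→68.7 °C: -25.07 kJ/kg
Δh = -90.662 + -443 + -25.07 = -558.73 kJ/kg
Q = ṁ·Δh = 3075 kg/h × -558.73 kJ/kg = -1.7181e+06 kJ/h
|Q| = 477.25 kW = 477250 W

Q_c = 477000 W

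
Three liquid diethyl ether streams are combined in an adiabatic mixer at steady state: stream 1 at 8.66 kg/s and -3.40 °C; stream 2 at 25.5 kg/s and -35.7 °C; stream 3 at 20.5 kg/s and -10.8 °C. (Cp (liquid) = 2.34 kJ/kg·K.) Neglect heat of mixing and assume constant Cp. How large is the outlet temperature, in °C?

T_out = -21.2 °C

Energy balance with Q = 0: Σ ṁᵢCp,ᵢ(T_out − Tᵢ) = 0
Σ ṁᵢCp,ᵢTᵢ = 8.66×2.34×-3.40 + 25.5×2.34×-35.7 + 20.5×2.34×-10.8 = -2717.2
Σ ṁᵢCp,ᵢ = 8.66×2.34 + 25.5×2.34 + 20.5×2.34 = 127.9
T_out = -2717.2 / 127.9 = -21.244 °C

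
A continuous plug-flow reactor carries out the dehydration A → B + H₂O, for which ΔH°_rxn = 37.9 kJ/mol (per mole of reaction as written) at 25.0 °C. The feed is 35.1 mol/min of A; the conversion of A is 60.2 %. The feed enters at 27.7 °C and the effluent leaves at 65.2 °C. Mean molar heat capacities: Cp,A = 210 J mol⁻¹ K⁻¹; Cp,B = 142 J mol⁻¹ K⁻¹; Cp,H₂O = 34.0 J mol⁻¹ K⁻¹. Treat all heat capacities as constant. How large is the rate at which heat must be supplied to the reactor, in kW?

Extent of reaction ξ = 0.602 × 35.1 = 21.13 mol/min
Reaction term: ξ·ΔH°_rxn = 21.13 × 37.9 = 800.83 kJ/min
Sensible, feed 27.7→25 °C: -19.902 kJ/min
Outlet flows (mol/min): A 13.97, B 21.13, H₂O 21.13
Sensible, products 25→65.2 °C: 267.43 kJ/min
Q = ΔH = 1048.4 kJ/min = 17.473 kW
Heat supplied = 17.473 kW

Q_in = 17.5 kW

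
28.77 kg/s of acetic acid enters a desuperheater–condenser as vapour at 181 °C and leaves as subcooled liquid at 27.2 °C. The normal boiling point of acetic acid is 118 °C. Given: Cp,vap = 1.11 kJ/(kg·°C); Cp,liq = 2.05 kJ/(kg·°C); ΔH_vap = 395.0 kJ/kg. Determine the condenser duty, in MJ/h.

vapour 181→118 °C: -69.93 kJ/kg
condensation at 118 °C: -395 kJ/kg
liquid 118→27.2 °C: -186.14 kJ/kg
Δh = -69.93 + -395 + -186.14 = -651.07 kJ/kg
Q = ṁ·Δh = 28.77 kg/s × -651.07 kJ/kg = -18731 kJ/s
|Q| = 18731 kW = 67433 MJ/h

Q_c = 67400 MJ/h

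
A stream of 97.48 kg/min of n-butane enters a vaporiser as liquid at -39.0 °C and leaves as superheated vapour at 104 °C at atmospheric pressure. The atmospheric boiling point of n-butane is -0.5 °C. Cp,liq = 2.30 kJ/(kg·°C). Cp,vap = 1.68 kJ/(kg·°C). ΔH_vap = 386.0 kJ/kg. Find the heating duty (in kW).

Q = 1060 kW

liquid -39.0→-0.5 °C: 88.55 kJ/kg
vaporisation at -0.5 °C: 386 kJ/kg
vapour -0.5→104 °C: 175.56 kJ/kg
Δh = 88.55 + 386 + 175.56 = 650.11 kJ/kg
Q = ṁ·Δh = 97.48 kg/min × 650.11 kJ/kg = 63373 kJ/min
|Q| = 1056.2 kW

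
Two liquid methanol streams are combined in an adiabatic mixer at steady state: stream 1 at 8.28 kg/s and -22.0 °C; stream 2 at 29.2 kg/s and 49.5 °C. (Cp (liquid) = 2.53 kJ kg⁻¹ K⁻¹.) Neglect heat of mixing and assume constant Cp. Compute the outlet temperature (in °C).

Energy balance with Q = 0: Σ ṁᵢCp,ᵢ(T_out − Tᵢ) = 0
Σ ṁᵢCp,ᵢTᵢ = 8.28×2.53×-22.0 + 29.2×2.53×49.5 = 3196
Σ ṁᵢCp,ᵢ = 8.28×2.53 + 29.2×2.53 = 94.824
T_out = 3196 / 94.824 = 33.704 °C

T_out = 33.7 °C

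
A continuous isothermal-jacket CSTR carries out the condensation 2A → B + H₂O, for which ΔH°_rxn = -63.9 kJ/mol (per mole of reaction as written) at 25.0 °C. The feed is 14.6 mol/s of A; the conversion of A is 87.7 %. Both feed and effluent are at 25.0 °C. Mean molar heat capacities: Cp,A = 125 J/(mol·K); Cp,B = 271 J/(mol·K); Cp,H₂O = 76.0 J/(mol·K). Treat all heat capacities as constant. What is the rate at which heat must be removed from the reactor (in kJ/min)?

Q_out = 24500 kJ/min

Extent of reaction ξ = 0.877 × 14.6 / 2 = 6.4021 mol/s
Reaction term: ξ·ΔH°_rxn = 6.4021 × -63.9 = -409.09 kJ/s
Q = ΔH = -409.09 kJ/s = -409.09 kW
Heat removed = 24546 kJ/min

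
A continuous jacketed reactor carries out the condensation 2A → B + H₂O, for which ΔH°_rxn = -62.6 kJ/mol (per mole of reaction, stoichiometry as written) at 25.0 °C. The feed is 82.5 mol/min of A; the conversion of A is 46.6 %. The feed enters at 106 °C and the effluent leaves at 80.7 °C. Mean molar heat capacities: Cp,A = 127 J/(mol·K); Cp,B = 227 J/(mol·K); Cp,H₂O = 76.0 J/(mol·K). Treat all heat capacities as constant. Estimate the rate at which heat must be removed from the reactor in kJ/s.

Extent of reaction ξ = 0.466 × 82.5 / 2 = 19.223 mol/min
Reaction term: ξ·ΔH°_rxn = 19.223 × -62.6 = -1203.3 kJ/min
Sensible, feed 106→25 °C: -848.68 kJ/min
Outlet flows (mol/min): A 44.055, B 19.223, H₂O 19.223
Sensible, products 25→80.7 °C: 636.06 kJ/min
Q = ΔH = -1415.9 kJ/min = -23.599 kW
Heat removed = 23.599 kJ/s

Q_out = 23.6 kJ/s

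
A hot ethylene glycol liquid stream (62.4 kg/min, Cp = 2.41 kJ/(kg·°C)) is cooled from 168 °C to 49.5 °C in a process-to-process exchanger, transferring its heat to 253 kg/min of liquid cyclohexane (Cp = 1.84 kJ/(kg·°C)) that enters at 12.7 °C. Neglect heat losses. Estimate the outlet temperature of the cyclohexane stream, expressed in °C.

T_c,out = 51.0 °C

Heat released by hot stream: Q = 62.4 × 2.41 × (168 − 49.5) = 17821 kJ/min
Energy balance on cold side (adiabatic exchanger): Q = ṁ_c·Cp_c·(T_c,out − T_c,in)
T_c,out = 12.7 + 17821/(253 × 1.84) = 50.981 °C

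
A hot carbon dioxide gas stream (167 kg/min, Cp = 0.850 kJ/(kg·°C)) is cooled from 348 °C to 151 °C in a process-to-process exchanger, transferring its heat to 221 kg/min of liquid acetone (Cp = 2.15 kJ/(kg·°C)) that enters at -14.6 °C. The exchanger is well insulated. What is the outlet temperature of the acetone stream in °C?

Heat released by hot stream: Q = 167 × 0.850 × (348 − 151) = 27964 kJ/min
Energy balance on cold side (adiabatic exchanger): Q = ṁ_c·Cp_c·(T_c,out − T_c,in)
T_c,out = -14.6 + 27964/(221 × 2.15) = 44.253 °C

T_c,out = 44.3 °C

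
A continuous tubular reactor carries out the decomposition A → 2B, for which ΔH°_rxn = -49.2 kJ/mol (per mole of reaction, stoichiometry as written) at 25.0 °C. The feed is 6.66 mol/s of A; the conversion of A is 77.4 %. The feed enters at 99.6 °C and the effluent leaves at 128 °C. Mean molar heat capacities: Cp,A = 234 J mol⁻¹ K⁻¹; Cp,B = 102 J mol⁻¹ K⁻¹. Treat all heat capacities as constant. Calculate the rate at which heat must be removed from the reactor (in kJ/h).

Extent of reaction ξ = 0.774 × 6.66 = 5.1548 mol/s
Reaction term: ξ·ΔH°_rxn = 5.1548 × -49.2 = -253.62 kJ/s
Sensible, feed 99.6→25 °C: -116.26 kJ/s
Outlet flows (mol/s): A 1.5052, B 10.31
Sensible, products 25→128 °C: 144.59 kJ/s
Q = ΔH = -225.29 kJ/s = -225.29 kW
Heat removed = 811030 kJ/h

Q_out = 811000 kJ/h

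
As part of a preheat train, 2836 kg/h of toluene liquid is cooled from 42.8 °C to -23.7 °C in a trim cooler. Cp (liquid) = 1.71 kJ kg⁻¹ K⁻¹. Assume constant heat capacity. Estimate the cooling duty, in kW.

Q = ṁ·Cp·ΔT = 2836 × 1.71 × (-23.7 − 42.8) = -322500 kJ/h
Converting: 322500 / 3600 s = 89.582 kW

Q_c = 89.6 kW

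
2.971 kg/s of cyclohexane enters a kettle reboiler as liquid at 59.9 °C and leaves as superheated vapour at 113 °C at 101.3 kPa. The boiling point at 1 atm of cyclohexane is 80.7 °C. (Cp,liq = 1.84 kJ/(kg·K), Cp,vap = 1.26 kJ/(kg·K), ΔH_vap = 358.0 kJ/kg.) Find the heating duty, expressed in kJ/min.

liquid 59.9→80.7 °C: 38.272 kJ/kg
vaporisation at 80.7 °C: 358 kJ/kg
vapour 80.7→113 °C: 40.698 kJ/kg
Δh = 38.272 + 358 + 40.698 = 436.97 kJ/kg
Q = ṁ·Δh = 2.971 kg/s × 436.97 kJ/kg = 1298.2 kJ/s
|Q| = 1298.2 kW = 77894 kJ/min

Q = 77900 kJ/min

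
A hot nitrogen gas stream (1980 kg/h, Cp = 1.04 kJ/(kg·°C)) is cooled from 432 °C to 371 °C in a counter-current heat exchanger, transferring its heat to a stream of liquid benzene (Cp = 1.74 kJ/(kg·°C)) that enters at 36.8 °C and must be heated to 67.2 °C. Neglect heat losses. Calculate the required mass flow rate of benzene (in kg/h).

ṁ_c = 2370 kg/h

Heat released by hot stream: Q = 1980 × 1.04 × (432 − 371) = 125610 kJ/h
Energy balance on cold side (adiabatic exchanger): Q = ṁ_c·Cp_c·(T_c,out − T_c,in)
ṁ_c = 125610 / [1.74 × (67.2 − 36.8)] = 2374.7 kg/h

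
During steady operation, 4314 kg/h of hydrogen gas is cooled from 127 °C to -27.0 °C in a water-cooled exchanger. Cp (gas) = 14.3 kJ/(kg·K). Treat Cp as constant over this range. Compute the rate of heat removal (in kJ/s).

Q = ṁ·Cp·ΔT = 4314 × 14.3 × (-27.0 − 127) = -9.5003e+06 kJ/h
Converting: 9.5003e+06 / 3600 s = 2639 kW

Q_c = 2640 kJ/s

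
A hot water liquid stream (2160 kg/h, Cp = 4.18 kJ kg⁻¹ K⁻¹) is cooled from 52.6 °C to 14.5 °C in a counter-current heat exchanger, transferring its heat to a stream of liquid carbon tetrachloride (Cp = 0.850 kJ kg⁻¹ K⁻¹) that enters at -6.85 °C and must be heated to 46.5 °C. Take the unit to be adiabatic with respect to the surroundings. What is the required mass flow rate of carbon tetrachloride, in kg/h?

ṁ_c = 7590 kg/h

Heat released by hot stream: Q = 2160 × 4.18 × (52.6 − 14.5) = 344000 kJ/h
Energy balance on cold side (adiabatic exchanger): Q = ṁ_c·Cp_c·(T_c,out − T_c,in)
ṁ_c = 344000 / [0.850 × (46.5 − -6.85)] = 7585.8 kg/h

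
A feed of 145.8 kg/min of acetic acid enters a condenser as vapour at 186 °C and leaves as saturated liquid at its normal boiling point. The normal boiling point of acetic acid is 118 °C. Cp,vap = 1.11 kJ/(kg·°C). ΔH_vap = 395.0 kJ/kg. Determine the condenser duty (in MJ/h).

Q_c = 4120 MJ/h

vapour 186→118 °C: -75.48 kJ/kg
condensation at 118 °C: -395 kJ/kg
Δh = -75.48 + -395 = -470.48 kJ/kg
Q = ṁ·Δh = 145.8 kg/min × -470.48 kJ/kg = -68596 kJ/min
|Q| = 1143.3 kW = 4115.8 MJ/h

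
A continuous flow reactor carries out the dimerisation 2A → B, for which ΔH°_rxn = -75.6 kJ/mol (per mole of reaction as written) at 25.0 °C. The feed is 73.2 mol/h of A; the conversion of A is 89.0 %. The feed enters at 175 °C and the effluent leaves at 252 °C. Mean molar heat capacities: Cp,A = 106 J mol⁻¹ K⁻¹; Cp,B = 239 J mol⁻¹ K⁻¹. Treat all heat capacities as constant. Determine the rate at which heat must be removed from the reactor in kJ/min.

Extent of reaction ξ = 0.890 × 73.2 / 2 = 32.574 mol/h
Reaction term: ξ·ΔH°_rxn = 32.574 × -75.6 = -2462.6 kJ/h
Sensible, feed 175→25 °C: -1163.9 kJ/h
Outlet flows (mol/h): A 8.052, B 32.574
Sensible, products 25→252 °C: 1961 kJ/h
Q = ΔH = -1665.5 kJ/h = -0.46264 kW
Heat removed = 27.758 kJ/min

Q_out = 27.8 kJ/min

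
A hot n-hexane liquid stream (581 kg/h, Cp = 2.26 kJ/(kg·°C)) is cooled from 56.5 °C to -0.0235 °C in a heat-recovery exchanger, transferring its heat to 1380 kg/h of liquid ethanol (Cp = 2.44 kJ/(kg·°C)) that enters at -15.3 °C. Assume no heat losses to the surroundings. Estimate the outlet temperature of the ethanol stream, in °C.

T_c,out = 6.74 °C

Heat released by hot stream: Q = 581 × 2.26 × (56.5 − -0.0235) = 74219 kJ/h
Energy balance on cold side (adiabatic exchanger): Q = ṁ_c·Cp_c·(T_c,out − T_c,in)
T_c,out = -15.3 + 74219/(1380 × 2.44) = 6.7417 °C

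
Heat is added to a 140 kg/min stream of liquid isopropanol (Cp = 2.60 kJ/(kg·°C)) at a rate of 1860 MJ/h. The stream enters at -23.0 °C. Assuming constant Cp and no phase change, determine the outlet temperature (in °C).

Q = 1860 MJ/h = 31000 kJ/min
ΔT = Q/(ṁ·Cp) = 31000/(140×2.60) = 85.165 K
T_out = -23.0 + 85.165 = 62.165 °C

T_out = 62.2 °C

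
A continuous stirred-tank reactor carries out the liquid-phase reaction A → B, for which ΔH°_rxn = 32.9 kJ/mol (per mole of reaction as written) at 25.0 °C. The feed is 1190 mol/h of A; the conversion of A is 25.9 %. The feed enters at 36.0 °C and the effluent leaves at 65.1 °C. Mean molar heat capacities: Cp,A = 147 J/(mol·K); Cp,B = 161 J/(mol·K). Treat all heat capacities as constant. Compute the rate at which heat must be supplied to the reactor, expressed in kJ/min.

Extent of reaction ξ = 0.259 × 1190 = 308.21 mol/h
Reaction term: ξ·ΔH°_rxn = 308.21 × 32.9 = 10140 kJ/h
Sensible, feed 36.0→25 °C: -1924.2 kJ/h
Outlet flows (mol/h): A 881.79, B 308.21
Sensible, products 25→65.1 °C: 7187.7 kJ/h
Q = ΔH = 15404 kJ/h = 4.2788 kW
Heat supplied = 256.73 kJ/min

Q_in = 257 kJ/min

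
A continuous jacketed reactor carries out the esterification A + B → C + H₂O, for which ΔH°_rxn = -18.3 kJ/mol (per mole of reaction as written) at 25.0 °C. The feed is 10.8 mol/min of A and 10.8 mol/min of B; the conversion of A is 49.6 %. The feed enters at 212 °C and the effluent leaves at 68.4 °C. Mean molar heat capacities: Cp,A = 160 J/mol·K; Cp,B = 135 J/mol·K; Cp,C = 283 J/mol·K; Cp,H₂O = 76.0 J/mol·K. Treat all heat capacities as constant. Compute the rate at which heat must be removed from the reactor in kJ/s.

Q_out = 9.01 kJ/s

Extent of reaction ξ = 0.496 × 10.8 = 5.3568 mol/min
Reaction term: ξ·ΔH°_rxn = 5.3568 × -18.3 = -98.029 kJ/min
Sensible, feed 212→25 °C: -595.78 kJ/min
Outlet flows (mol/min): A 5.4432, B 5.4432, C 5.3568, H₂O 5.3568
Sensible, products 25→68.4 °C: 153.15 kJ/min
Q = ΔH = -540.66 kJ/min = -9.011 kW
Heat removed = 9.011 kJ/s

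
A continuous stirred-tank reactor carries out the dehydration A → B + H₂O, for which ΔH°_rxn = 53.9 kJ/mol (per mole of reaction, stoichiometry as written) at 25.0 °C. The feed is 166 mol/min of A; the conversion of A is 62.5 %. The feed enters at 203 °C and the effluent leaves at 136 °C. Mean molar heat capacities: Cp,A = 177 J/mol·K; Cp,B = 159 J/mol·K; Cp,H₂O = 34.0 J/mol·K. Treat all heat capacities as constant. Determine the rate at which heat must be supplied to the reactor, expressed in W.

Q_in = 63500 W

Extent of reaction ξ = 0.625 × 166 = 103.75 mol/min
Reaction term: ξ·ΔH°_rxn = 103.75 × 53.9 = 5592.1 kJ/min
Sensible, feed 203→25 °C: -5230 kJ/min
Outlet flows (mol/min): A 62.25, B 103.75, H₂O 103.75
Sensible, products 25→136 °C: 3445.7 kJ/min
Q = ΔH = 3807.8 kJ/min = 63.463 kW
Heat supplied = 63463 W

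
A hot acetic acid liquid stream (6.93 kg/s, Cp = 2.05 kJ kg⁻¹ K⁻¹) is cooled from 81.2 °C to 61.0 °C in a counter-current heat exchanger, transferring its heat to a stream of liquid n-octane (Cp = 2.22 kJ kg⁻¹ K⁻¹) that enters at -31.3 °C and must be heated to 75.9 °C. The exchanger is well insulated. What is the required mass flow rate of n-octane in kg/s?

Heat released by hot stream: Q = 6.93 × 2.05 × (81.2 − 61.0) = 286.97 kJ/s
Energy balance on cold side (adiabatic exchanger): Q = ṁ_c·Cp_c·(T_c,out − T_c,in)
ṁ_c = 286.97 / [2.22 × (75.9 − -31.3)] = 1.2058 kg/s

ṁ_c = 1.21 kg/s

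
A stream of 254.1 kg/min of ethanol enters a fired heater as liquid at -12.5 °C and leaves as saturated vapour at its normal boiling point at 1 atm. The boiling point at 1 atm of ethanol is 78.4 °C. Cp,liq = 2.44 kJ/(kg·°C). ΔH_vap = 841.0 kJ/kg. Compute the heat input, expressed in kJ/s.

liquid -12.5→78.4 °C: 221.8 kJ/kg
vaporisation at 78.4 °C: 841 kJ/kg
Δh = 221.8 + 841 = 1062.8 kJ/kg
Q = ṁ·Δh = 254.1 kg/min × 1062.8 kJ/kg = 270060 kJ/min
|Q| = 4500.9 kW

Q = 4500 kJ/s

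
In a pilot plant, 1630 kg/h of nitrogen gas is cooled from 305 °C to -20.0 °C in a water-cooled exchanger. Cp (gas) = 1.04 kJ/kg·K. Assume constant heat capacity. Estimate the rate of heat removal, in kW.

Q_c = 153 kW

Q = ṁ·Cp·ΔT = 1630 × 1.04 × (-20.0 − 305) = -550940 kJ/h
Converting: 550940 / 3600 s = 153.04 kW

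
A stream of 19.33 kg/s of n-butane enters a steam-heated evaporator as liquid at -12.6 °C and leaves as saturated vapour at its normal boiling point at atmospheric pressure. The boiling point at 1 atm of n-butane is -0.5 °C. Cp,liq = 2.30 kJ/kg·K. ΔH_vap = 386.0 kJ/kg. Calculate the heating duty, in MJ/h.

Q = 28800 MJ/h

liquid -12.6→-0.5 °C: 27.83 kJ/kg
vaporisation at -0.5 °C: 386 kJ/kg
Δh = 27.83 + 386 = 413.83 kJ/kg
Q = ṁ·Δh = 19.33 kg/s × 413.83 kJ/kg = 7999.3 kJ/s
|Q| = 7999.3 kW = 28798 MJ/h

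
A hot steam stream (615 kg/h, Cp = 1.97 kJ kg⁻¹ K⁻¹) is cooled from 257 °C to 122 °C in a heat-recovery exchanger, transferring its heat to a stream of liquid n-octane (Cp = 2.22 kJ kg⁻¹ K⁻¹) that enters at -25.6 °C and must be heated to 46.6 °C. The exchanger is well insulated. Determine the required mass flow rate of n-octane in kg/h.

ṁ_c = 1020 kg/h

Heat released by hot stream: Q = 615 × 1.97 × (257 − 122) = 163560 kJ/h
Energy balance on cold side (adiabatic exchanger): Q = ṁ_c·Cp_c·(T_c,out − T_c,in)
ṁ_c = 163560 / [2.22 × (46.6 − -25.6)] = 1020.4 kg/h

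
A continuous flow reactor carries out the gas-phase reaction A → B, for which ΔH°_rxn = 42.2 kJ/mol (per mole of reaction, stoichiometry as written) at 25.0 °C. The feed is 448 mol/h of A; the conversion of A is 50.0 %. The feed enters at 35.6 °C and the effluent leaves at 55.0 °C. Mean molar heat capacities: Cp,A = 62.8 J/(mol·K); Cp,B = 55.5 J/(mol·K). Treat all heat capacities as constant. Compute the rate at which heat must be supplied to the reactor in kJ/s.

Q_in = 2.76 kJ/s

Extent of reaction ξ = 0.500 × 448 = 224 mol/h
Reaction term: ξ·ΔH°_rxn = 224 × 42.2 = 9452.8 kJ/h
Sensible, feed 35.6→25 °C: -298.22 kJ/h
Outlet flows (mol/h): A 224, B 224
Sensible, products 25→55.0 °C: 794.98 kJ/h
Q = ΔH = 9949.6 kJ/h = 2.7638 kW
Heat supplied = 2.7638 kJ/s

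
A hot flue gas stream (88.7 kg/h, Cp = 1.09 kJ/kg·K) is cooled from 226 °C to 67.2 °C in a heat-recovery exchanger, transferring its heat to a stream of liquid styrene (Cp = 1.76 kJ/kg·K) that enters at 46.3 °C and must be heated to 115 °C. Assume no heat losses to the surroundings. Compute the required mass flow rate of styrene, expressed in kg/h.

ṁ_c = 127 kg/h

Heat released by hot stream: Q = 88.7 × 1.09 × (226 − 67.2) = 15353 kJ/h
Energy balance on cold side (adiabatic exchanger): Q = ṁ_c·Cp_c·(T_c,out − T_c,in)
ṁ_c = 15353 / [1.76 × (115 − 46.3)] = 126.98 kg/h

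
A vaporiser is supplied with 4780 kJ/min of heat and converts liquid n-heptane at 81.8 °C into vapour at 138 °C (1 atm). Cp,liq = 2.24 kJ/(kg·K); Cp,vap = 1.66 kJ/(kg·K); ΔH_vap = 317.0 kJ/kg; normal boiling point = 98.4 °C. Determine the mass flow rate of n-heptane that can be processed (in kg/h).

Δh = 2.24×(98.4−81.8) + 317.0 + 1.66×(138−98.4) = 419.92 kJ/kg
Q = 4780 kJ/min = 79.667 kJ/s = 286800 kJ/h
ṁ = Q/Δh = 286800 / 419.92 = 682.99 kg/h

ṁ = 683 kg/h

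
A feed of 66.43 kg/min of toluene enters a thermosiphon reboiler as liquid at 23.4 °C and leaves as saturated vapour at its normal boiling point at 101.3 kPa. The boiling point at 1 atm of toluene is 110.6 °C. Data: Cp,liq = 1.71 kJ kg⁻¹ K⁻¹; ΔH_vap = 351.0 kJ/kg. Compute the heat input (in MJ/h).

liquid 23.4→110.6 °C: 149.11 kJ/kg
vaporisation at 110.6 °C: 351 kJ/kg
Δh = 149.11 + 351 = 500.11 kJ/kg
Q = ṁ·Δh = 66.43 kg/min × 500.11 kJ/kg = 33222 kJ/min
|Q| = 553.71 kW = 1993.3 MJ/h

Q = 1990 MJ/h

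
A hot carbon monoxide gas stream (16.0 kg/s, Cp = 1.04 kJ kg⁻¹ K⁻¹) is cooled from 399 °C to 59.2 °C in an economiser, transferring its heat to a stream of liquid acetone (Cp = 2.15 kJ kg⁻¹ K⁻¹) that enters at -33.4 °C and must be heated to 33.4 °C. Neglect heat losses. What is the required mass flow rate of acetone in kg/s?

ṁ_c = 39.4 kg/s

Heat released by hot stream: Q = 16.0 × 1.04 × (399 − 59.2) = 5654.3 kJ/s
Energy balance on cold side (adiabatic exchanger): Q = ṁ_c·Cp_c·(T_c,out − T_c,in)
ṁ_c = 5654.3 / [2.15 × (33.4 − -33.4)] = 39.37 kg/s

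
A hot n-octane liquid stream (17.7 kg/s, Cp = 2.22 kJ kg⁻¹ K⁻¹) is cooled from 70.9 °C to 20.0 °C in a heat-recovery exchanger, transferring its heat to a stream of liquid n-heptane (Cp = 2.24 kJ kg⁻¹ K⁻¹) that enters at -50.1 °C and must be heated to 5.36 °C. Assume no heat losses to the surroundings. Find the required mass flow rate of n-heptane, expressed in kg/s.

Heat released by hot stream: Q = 17.7 × 2.22 × (70.9 − 20.0) = 2000.1 kJ/s
Energy balance on cold side (adiabatic exchanger): Q = ṁ_c·Cp_c·(T_c,out − T_c,in)
ṁ_c = 2000.1 / [2.24 × (5.36 − -50.1)] = 16.1 kg/s

ṁ_c = 16.1 kg/s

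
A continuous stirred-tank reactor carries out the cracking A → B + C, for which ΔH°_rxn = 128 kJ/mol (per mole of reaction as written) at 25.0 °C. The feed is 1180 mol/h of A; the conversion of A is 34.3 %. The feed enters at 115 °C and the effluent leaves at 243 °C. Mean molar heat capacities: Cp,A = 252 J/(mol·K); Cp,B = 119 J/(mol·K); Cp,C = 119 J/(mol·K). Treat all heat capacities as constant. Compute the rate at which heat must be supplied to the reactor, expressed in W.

Q_in = 24600 W

Extent of reaction ξ = 0.343 × 1180 = 404.74 mol/h
Reaction term: ξ·ΔH°_rxn = 404.74 × 128 = 51807 kJ/h
Sensible, feed 115→25 °C: -26762 kJ/h
Outlet flows (mol/h): A 775.26, B 404.74, C 404.74
Sensible, products 25→243 °C: 63589 kJ/h
Q = ΔH = 88634 kJ/h = 24.62 kW
Heat supplied = 24620 W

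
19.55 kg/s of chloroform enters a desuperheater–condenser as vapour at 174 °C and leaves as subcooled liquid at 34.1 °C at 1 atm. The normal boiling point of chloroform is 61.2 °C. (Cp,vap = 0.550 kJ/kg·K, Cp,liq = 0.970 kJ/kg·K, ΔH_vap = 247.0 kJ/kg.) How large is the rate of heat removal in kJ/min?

vapour 174→61.2 °C: -62.04 kJ/kg
condensation at 61.2 °C: -247 kJ/kg
liquid 61.2→34.1 °C: -26.287 kJ/kg
Δh = -62.04 + -247 + -26.287 = -335.33 kJ/kg
Q = ṁ·Δh = 19.55 kg/s × -335.33 kJ/kg = -6555.6 kJ/s
|Q| = 6555.6 kW = 393340 kJ/min

Q_c = 393000 kJ/min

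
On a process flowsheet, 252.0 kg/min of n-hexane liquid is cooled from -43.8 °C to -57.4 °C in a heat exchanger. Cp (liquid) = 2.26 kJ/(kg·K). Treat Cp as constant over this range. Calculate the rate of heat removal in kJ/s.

Q_c = 129 kJ/s

Q = ṁ·Cp·ΔT = 252.0 × 2.26 × (-57.4 − -43.8) = -7745.5 kJ/min
Converting: 7745.5 / 60 s = 129.09 kW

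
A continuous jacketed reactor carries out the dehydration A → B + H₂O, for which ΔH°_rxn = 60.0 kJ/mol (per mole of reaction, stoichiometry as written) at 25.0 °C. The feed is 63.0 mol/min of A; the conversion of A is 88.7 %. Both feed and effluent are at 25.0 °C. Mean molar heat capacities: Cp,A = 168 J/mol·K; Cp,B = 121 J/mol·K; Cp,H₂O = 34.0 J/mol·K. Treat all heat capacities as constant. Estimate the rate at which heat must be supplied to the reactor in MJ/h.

Q_in = 201 MJ/h

Extent of reaction ξ = 0.887 × 63.0 = 55.881 mol/min
Reaction term: ξ·ΔH°_rxn = 55.881 × 60.0 = 3352.9 kJ/min
Q = ΔH = 3352.9 kJ/min = 55.881 kW
Heat supplied = 201.17 MJ/h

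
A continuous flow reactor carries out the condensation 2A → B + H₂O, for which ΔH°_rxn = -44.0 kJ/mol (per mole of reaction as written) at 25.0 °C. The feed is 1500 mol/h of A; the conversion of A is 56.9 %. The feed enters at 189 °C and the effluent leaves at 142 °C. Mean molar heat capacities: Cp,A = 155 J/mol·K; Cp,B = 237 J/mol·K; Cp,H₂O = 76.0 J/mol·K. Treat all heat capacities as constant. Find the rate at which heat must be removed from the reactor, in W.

Q_out = 8210 W

Extent of reaction ξ = 0.569 × 1500 / 2 = 426.75 mol/h
Reaction term: ξ·ΔH°_rxn = 426.75 × -44.0 = -18777 kJ/h
Sensible, feed 189→25 °C: -38130 kJ/h
Outlet flows (mol/h): A 646.5, B 426.75, H₂O 426.75
Sensible, products 25→142 °C: 27352 kJ/h
Q = ΔH = -29555 kJ/h = -8.2096 kW
Heat removed = 8209.6 W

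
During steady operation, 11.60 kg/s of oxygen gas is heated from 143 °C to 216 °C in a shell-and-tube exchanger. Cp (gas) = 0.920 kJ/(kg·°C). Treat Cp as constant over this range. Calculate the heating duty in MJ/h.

Q = ṁ·Cp·ΔT = 11.60 × 0.920 × (216 − 143) = 779.06 kJ/s
Heating duty = 2804.6 MJ/h

Q = 2800 MJ/h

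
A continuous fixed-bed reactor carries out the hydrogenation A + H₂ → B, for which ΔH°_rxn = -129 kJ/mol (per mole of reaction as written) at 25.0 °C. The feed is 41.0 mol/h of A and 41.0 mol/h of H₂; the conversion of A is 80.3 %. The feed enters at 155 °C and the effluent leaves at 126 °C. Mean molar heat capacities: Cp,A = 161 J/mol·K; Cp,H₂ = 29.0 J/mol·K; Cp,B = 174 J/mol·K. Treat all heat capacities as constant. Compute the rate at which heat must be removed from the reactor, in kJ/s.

Extent of reaction ξ = 0.803 × 41.0 = 32.923 mol/h
Reaction term: ξ·ΔH°_rxn = 32.923 × -129 = -4247.1 kJ/h
Sensible, feed 155→25 °C: -1012.7 kJ/h
Outlet flows (mol/h): A 8.077, H₂ 8.077, B 32.923
Sensible, products 25→126 °C: 733.59 kJ/h
Q = ΔH = -4526.2 kJ/h = -1.2573 kW
Heat removed = 1.2573 kJ/s

Q_out = 1.26 kJ/s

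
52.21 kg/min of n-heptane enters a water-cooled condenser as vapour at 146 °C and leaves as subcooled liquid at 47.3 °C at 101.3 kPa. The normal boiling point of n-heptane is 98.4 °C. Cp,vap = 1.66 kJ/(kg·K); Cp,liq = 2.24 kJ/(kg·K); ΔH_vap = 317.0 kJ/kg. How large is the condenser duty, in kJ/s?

Q_c = 444 kJ/s

vapour 146→98.4 °C: -79.016 kJ/kg
condensation at 98.4 °C: -317 kJ/kg
liquid 98.4→47.3 °C: -114.46 kJ/kg
Δh = -79.016 + -317 + -114.46 = -510.48 kJ/kg
Q = ṁ·Δh = 52.21 kg/min × -510.48 kJ/kg = -26652 kJ/min
|Q| = 444.2 kW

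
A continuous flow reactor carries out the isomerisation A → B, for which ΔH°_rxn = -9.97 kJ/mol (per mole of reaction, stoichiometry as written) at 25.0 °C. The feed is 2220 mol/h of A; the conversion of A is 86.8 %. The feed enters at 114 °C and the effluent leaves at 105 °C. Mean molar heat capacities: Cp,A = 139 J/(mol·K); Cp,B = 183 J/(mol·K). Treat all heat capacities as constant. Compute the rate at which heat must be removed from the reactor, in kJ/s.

Extent of reaction ξ = 0.868 × 2220 = 1927 mol/h
Reaction term: ξ·ΔH°_rxn = 1927 × -9.97 = -19212 kJ/h
Sensible, feed 114→25 °C: -27464 kJ/h
Outlet flows (mol/h): A 293.04, B 1927
Sensible, products 25→105 °C: 31469 kJ/h
Q = ΔH = -15206 kJ/h = -4.2239 kW
Heat removed = 4.2239 kJ/s

Q_out = 4.22 kJ/s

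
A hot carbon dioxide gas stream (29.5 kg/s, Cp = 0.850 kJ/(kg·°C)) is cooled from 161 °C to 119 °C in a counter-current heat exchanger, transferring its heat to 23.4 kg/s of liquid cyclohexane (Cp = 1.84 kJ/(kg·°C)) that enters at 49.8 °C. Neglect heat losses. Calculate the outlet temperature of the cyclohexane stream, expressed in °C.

T_c,out = 74.3 °C

Heat released by hot stream: Q = 29.5 × 0.850 × (161 − 119) = 1053.1 kJ/s
Energy balance on cold side (adiabatic exchanger): Q = ṁ_c·Cp_c·(T_c,out − T_c,in)
T_c,out = 49.8 + 1053.1/(23.4 × 1.84) = 74.26 °C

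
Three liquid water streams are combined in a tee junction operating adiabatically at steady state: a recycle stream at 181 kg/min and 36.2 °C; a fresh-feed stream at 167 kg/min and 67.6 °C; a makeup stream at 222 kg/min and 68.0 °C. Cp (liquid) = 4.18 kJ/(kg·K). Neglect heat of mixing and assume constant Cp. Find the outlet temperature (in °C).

No heat crosses the boundary, so H_out = H_in.
T_out = Σ ṁᵢCp,ᵢTᵢ / Σ ṁᵢCp,ᵢ
      = 137680 / 2382.6 = 57.785 °C

T_out = 57.8 °C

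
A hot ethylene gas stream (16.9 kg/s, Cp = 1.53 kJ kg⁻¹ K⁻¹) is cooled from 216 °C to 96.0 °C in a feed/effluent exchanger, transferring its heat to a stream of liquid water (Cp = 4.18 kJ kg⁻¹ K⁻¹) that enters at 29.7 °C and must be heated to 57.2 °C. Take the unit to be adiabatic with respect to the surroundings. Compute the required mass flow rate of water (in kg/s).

ṁ_c = 27.0 kg/s

Heat released by hot stream: Q = 16.9 × 1.53 × (216 − 96.0) = 3102.8 kJ/s
Energy balance on cold side (adiabatic exchanger): Q = ṁ_c·Cp_c·(T_c,out − T_c,in)
ṁ_c = 3102.8 / [4.18 × (57.2 − 29.7)] = 26.993 kg/s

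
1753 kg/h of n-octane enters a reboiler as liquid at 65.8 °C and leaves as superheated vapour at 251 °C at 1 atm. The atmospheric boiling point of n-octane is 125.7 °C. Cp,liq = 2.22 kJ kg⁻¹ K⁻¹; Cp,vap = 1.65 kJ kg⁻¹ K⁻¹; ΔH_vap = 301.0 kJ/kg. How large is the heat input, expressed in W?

Q = 312000 W

liquid 65.8→125.7 °C: 132.98 kJ/kg
vaporisation at 125.7 °C: 301 kJ/kg
vapour 125.7→251 °C: 206.74 kJ/kg
Δh = 132.98 + 301 + 206.74 = 640.72 kJ/kg
Q = ṁ·Δh = 1753 kg/h × 640.72 kJ/kg = 1.1232e+06 kJ/h
|Q| = 312 kW = 312000 W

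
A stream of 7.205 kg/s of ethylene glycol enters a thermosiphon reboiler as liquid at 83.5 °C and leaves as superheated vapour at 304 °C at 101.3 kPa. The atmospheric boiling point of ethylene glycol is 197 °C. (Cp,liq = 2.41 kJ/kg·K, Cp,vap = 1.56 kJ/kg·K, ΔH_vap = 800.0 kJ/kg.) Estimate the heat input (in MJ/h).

Q = 32200 MJ/h

liquid 83.5→197 °C: 273.54 kJ/kg
vaporisation at 197 °C: 800 kJ/kg
vapour 197→304 °C: 166.92 kJ/kg
Δh = 273.54 + 800 + 166.92 = 1240.5 kJ/kg
Q = ṁ·Δh = 7.205 kg/s × 1240.5 kJ/kg = 8937.5 kJ/s
|Q| = 8937.5 kW = 32175 MJ/h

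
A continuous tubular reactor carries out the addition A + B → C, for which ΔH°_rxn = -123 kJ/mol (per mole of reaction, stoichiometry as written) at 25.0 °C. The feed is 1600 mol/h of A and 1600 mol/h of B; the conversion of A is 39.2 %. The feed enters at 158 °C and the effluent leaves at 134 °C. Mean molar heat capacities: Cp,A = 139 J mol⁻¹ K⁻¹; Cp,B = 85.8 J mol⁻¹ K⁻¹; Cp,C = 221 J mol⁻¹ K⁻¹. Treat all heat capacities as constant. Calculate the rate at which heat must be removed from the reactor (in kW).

Q_out = 23.9 kW

Extent of reaction ξ = 0.392 × 1600 = 627.2 mol/h
Reaction term: ξ·ΔH°_rxn = 627.2 × -123 = -77146 kJ/h
Sensible, feed 158→25 °C: -47837 kJ/h
Outlet flows (mol/h): A 972.8, B 972.8, C 627.2
Sensible, products 25→134 °C: 38945 kJ/h
Q = ΔH = -86038 kJ/h = -23.899 kW
Heat removed = 23.899 kW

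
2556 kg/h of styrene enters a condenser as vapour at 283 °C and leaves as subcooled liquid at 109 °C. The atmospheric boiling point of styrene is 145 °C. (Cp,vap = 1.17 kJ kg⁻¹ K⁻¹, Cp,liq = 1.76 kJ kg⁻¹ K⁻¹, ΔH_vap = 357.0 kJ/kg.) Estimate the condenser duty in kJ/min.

vapour 283→145 °C: -161.46 kJ/kg
condensation at 145 °C: -357 kJ/kg
liquid 145→109 °C: -63.36 kJ/kg
Δh = -161.46 + -357 + -63.36 = -581.82 kJ/kg
Q = ṁ·Δh = 2556 kg/h × -581.82 kJ/kg = -1.4871e+06 kJ/h
|Q| = 413.09 kW = 24786 kJ/min

Q_c = 24800 kJ/min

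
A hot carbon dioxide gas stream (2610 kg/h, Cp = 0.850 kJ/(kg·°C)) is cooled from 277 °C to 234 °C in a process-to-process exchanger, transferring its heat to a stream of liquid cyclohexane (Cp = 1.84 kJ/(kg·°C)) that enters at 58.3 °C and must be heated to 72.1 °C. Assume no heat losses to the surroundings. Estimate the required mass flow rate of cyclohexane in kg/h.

Heat released by hot stream: Q = 2610 × 0.850 × (277 − 234) = 95396 kJ/h
Energy balance on cold side (adiabatic exchanger): Q = ṁ_c·Cp_c·(T_c,out − T_c,in)
ṁ_c = 95396 / [1.84 × (72.1 − 58.3)] = 3756.9 kg/h

ṁ_c = 3760 kg/h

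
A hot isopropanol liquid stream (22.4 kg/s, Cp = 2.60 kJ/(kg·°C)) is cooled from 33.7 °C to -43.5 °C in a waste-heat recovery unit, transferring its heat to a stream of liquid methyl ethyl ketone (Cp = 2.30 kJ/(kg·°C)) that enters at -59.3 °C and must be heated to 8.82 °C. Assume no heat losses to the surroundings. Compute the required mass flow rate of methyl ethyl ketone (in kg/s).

Heat released by hot stream: Q = 22.4 × 2.60 × (33.7 − -43.5) = 4496.1 kJ/s
Energy balance on cold side (adiabatic exchanger): Q = ṁ_c·Cp_c·(T_c,out − T_c,in)
ṁ_c = 4496.1 / [2.30 × (8.82 − -59.3)] = 28.697 kg/s

ṁ_c = 28.7 kg/s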